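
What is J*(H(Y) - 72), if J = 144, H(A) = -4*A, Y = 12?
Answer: -17280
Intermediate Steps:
J*(H(Y) - 72) = 144*(-4*12 - 72) = 144*(-48 - 72) = 144*(-120) = -17280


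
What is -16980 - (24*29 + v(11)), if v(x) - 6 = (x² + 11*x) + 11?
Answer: -17935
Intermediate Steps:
v(x) = 17 + x² + 11*x (v(x) = 6 + ((x² + 11*x) + 11) = 6 + (11 + x² + 11*x) = 17 + x² + 11*x)
-16980 - (24*29 + v(11)) = -16980 - (24*29 + (17 + 11² + 11*11)) = -16980 - (696 + (17 + 121 + 121)) = -16980 - (696 + 259) = -16980 - 1*955 = -16980 - 955 = -17935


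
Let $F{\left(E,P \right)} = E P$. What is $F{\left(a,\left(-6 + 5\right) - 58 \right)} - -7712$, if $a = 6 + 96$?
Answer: $1694$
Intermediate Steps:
$a = 102$
$F{\left(a,\left(-6 + 5\right) - 58 \right)} - -7712 = 102 \left(\left(-6 + 5\right) - 58\right) - -7712 = 102 \left(-1 - 58\right) + 7712 = 102 \left(-59\right) + 7712 = -6018 + 7712 = 1694$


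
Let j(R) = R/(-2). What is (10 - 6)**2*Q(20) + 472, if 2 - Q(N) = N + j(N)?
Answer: 344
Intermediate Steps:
j(R) = -R/2 (j(R) = R*(-1/2) = -R/2)
Q(N) = 2 - N/2 (Q(N) = 2 - (N - N/2) = 2 - N/2)
(10 - 6)**2*Q(20) + 472 = (10 - 6)**2*(2 - 1/2*20) + 472 = 4**2*(2 - 10) + 472 = 16*(-8) + 472 = -128 + 472 = 344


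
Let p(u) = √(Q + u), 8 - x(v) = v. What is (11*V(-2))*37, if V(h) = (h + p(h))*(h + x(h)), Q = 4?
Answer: -6512 + 3256*√2 ≈ -1907.3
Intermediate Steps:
x(v) = 8 - v
p(u) = √(4 + u)
V(h) = 8*h + 8*√(4 + h) (V(h) = (h + √(4 + h))*(h + (8 - h)) = (h + √(4 + h))*8 = 8*h + 8*√(4 + h))
(11*V(-2))*37 = (11*(8*(-2) + 8*√(4 - 2)))*37 = (11*(-16 + 8*√2))*37 = (-176 + 88*√2)*37 = -6512 + 3256*√2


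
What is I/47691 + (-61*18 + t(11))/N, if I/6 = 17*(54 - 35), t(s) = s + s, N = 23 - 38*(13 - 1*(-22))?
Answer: 17949494/20777379 ≈ 0.86390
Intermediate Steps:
N = -1307 (N = 23 - 38*(13 + 22) = 23 - 38*35 = 23 - 1330 = -1307)
t(s) = 2*s
I = 1938 (I = 6*(17*(54 - 35)) = 6*(17*19) = 6*323 = 1938)
I/47691 + (-61*18 + t(11))/N = 1938/47691 + (-61*18 + 2*11)/(-1307) = 1938*(1/47691) + (-1098 + 22)*(-1/1307) = 646/15897 - 1076*(-1/1307) = 646/15897 + 1076/1307 = 17949494/20777379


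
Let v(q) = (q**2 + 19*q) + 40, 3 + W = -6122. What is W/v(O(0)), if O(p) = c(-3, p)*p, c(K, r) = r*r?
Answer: -1225/8 ≈ -153.13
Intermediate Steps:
W = -6125 (W = -3 - 6122 = -6125)
c(K, r) = r**2
O(p) = p**3 (O(p) = p**2*p = p**3)
v(q) = 40 + q**2 + 19*q
W/v(O(0)) = -6125/(40 + (0**3)**2 + 19*0**3) = -6125/(40 + 0**2 + 19*0) = -6125/(40 + 0 + 0) = -6125/40 = -6125*1/40 = -1225/8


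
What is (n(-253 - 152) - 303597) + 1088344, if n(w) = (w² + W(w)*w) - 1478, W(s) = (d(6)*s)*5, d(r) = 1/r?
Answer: 2167963/2 ≈ 1.0840e+6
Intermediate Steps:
W(s) = 5*s/6 (W(s) = (s/6)*5 = 5*s/6)
n(w) = -1478 + 11*w²/6 (n(w) = (w² + (5*w/6)*w) - 1478 = (w² + 5*w²/6) - 1478 = 11*w²/6 - 1478 = -1478 + 11*w²/6)
(n(-253 - 152) - 303597) + 1088344 = ((-1478 + 11*(-253 - 152)²/6) - 303597) + 1088344 = ((-1478 + (11/6)*(-405)²) - 303597) + 1088344 = ((-1478 + (11/6)*164025) - 303597) + 1088344 = ((-1478 + 601425/2) - 303597) + 1088344 = (598469/2 - 303597) + 1088344 = -8725/2 + 1088344 = 2167963/2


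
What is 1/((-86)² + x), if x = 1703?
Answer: 1/9099 ≈ 0.00010990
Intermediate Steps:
1/((-86)² + x) = 1/((-86)² + 1703) = 1/(7396 + 1703) = 1/9099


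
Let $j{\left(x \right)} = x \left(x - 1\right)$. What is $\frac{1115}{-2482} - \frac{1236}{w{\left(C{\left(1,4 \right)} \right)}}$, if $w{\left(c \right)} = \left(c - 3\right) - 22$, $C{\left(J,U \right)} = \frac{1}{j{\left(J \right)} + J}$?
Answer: $\frac{63354}{1241} \approx 51.051$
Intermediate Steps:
$j{\left(x \right)} = x \left(-1 + x\right)$
$C{\left(J,U \right)} = \frac{1}{J + J \left(-1 + J\right)}$ ($C{\left(J,U \right)} = \frac{1}{J \left(-1 + J\right) + J} = \frac{1}{J + J \left(-1 + J\right)}$)
$w{\left(c \right)} = -25 + c$ ($w{\left(c \right)} = \left(-3 + c\right) - 22 = -25 + c$)
$\frac{1115}{-2482} - \frac{1236}{w{\left(C{\left(1,4 \right)} \right)}} = \frac{1115}{-2482} - \frac{1236}{-25 + 1^{-2}} = 1115 \left(- \frac{1}{2482}\right) - \frac{1236}{-25 + 1} = - \frac{1115}{2482} - \frac{1236}{-24} = - \frac{1115}{2482} - - \frac{103}{2} = - \frac{1115}{2482} + \frac{103}{2} = \frac{63354}{1241}$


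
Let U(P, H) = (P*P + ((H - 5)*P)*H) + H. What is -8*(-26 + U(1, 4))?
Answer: 200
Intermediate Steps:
U(P, H) = H + P² + H*P*(-5 + H) (U(P, H) = (P² + ((-5 + H)*P)*H) + H = (P² + (P*(-5 + H))*H) + H = (P² + H*P*(-5 + H)) + H = H + P² + H*P*(-5 + H))
-8*(-26 + U(1, 4)) = -8*(-26 + (4 + 1² + 1*4² - 5*4*1)) = -8*(-26 + (4 + 1 + 1*16 - 20)) = -8*(-26 + (4 + 1 + 16 - 20)) = -8*(-26 + 1) = -8*(-25) = 200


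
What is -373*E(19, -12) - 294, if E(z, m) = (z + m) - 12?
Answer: 1571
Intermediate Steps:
E(z, m) = -12 + m + z (E(z, m) = (m + z) - 12 = -12 + m + z)
-373*E(19, -12) - 294 = -373*(-12 - 12 + 19) - 294 = -373*(-5) - 294 = 1865 - 294 = 1571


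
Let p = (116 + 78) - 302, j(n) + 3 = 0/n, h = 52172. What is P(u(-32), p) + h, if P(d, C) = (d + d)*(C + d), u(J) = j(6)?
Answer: 52838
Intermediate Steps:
j(n) = -3 (j(n) = -3 + 0/n = -3 + 0 = -3)
u(J) = -3
p = -108 (p = 194 - 302 = -108)
P(d, C) = 2*d*(C + d) (P(d, C) = (2*d)*(C + d) = 2*d*(C + d))
P(u(-32), p) + h = 2*(-3)*(-108 - 3) + 52172 = 2*(-3)*(-111) + 52172 = 666 + 52172 = 52838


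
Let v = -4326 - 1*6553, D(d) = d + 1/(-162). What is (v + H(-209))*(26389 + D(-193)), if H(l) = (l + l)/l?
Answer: -46159279627/162 ≈ -2.8493e+8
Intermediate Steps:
D(d) = -1/162 + d (D(d) = d - 1/162 = -1/162 + d)
H(l) = 2 (H(l) = (2*l)/l = 2)
v = -10879 (v = -4326 - 6553 = -10879)
(v + H(-209))*(26389 + D(-193)) = (-10879 + 2)*(26389 + (-1/162 - 193)) = -10877*(26389 - 31267/162) = -10877*4243751/162 = -46159279627/162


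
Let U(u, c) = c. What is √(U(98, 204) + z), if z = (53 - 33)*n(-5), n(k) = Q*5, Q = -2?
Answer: 2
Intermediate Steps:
n(k) = -10 (n(k) = -2*5 = -10)
z = -200 (z = (53 - 33)*(-10) = 20*(-10) = -200)
√(U(98, 204) + z) = √(204 - 200) = √4 = 2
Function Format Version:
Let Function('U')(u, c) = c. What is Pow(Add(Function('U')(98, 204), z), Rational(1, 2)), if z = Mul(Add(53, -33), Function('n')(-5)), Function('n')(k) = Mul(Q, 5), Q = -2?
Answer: 2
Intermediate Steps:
Function('n')(k) = -10 (Function('n')(k) = Mul(-2, 5) = -10)
z = -200 (z = Mul(Add(53, -33), -10) = Mul(20, -10) = -200)
Pow(Add(Function('U')(98, 204), z), Rational(1, 2)) = Pow(Add(204, -200), Rational(1, 2)) = Pow(4, Rational(1, 2)) = 2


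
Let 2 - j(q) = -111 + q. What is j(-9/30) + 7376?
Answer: 74893/10 ≈ 7489.3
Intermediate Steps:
j(q) = 113 - q (j(q) = 2 - (-111 + q) = 2 + (111 - q) = 113 - q)
j(-9/30) + 7376 = (113 - (-9)/30) + 7376 = (113 - 1*(-3/10)) + 7376 = (113 + 3/10) + 7376 = 1133/10 + 7376 = 74893/10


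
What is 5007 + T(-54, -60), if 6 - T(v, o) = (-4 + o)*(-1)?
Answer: 4949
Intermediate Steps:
T(v, o) = 2 + o (T(v, o) = 6 - (-4 + o)*(-1) = 6 - (4 - o) = 6 + (-4 + o) = 2 + o)
5007 + T(-54, -60) = 5007 + (2 - 60) = 5007 - 58 = 4949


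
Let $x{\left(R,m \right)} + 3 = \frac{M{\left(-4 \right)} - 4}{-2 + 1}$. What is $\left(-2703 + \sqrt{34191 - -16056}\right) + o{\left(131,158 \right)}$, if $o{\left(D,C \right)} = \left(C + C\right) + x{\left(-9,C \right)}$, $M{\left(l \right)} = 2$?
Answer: $-2388 + 3 \sqrt{5583} \approx -2163.8$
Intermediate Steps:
$x{\left(R,m \right)} = -1$ ($x{\left(R,m \right)} = -3 + \frac{2 - 4}{-2 + 1} = -3 - \frac{2}{-1} = -3 - -2 = -3 + 2 = -1$)
$o{\left(D,C \right)} = -1 + 2 C$ ($o{\left(D,C \right)} = \left(C + C\right) - 1 = 2 C - 1 = -1 + 2 C$)
$\left(-2703 + \sqrt{34191 - -16056}\right) + o{\left(131,158 \right)} = \left(-2703 + \sqrt{34191 - -16056}\right) + \left(-1 + 2 \cdot 158\right) = \left(-2703 + \sqrt{34191 + 16056}\right) + \left(-1 + 316\right) = \left(-2703 + \sqrt{50247}\right) + 315 = \left(-2703 + 3 \sqrt{5583}\right) + 315 = -2388 + 3 \sqrt{5583}$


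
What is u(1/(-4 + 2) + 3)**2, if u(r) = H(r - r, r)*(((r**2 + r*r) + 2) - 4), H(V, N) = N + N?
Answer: 11025/4 ≈ 2756.3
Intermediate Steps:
H(V, N) = 2*N
u(r) = 2*r*(-2 + 2*r**2) (u(r) = (2*r)*(((r**2 + r*r) + 2) - 4) = (2*r)*(((r**2 + r**2) + 2) - 4) = (2*r)*((2*r**2 + 2) - 4) = (2*r)*((2 + 2*r**2) - 4) = (2*r)*(-2 + 2*r**2) = 2*r*(-2 + 2*r**2))
u(1/(-4 + 2) + 3)**2 = (4*(1/(-4 + 2) + 3)*(-1 + (1/(-4 + 2) + 3)**2))**2 = (4*(1/(-2) + 3)*(-1 + (1/(-2) + 3)**2))**2 = (4*(1*(-1/2) + 3)*(-1 + (1*(-1/2) + 3)**2))**2 = (4*(-1/2 + 3)*(-1 + (-1/2 + 3)**2))**2 = (4*(5/2)*(-1 + (5/2)**2))**2 = (4*(5/2)*(-1 + 25/4))**2 = (4*(5/2)*(21/4))**2 = (105/2)**2 = 11025/4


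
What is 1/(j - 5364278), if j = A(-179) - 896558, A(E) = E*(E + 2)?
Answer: -1/6229153 ≈ -1.6054e-7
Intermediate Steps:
A(E) = E*(2 + E)
j = -864875 (j = -179*(2 - 179) - 896558 = -179*(-177) - 896558 = 31683 - 896558 = -864875)
1/(j - 5364278) = 1/(-864875 - 5364278) = 1/(-6229153) = -1/6229153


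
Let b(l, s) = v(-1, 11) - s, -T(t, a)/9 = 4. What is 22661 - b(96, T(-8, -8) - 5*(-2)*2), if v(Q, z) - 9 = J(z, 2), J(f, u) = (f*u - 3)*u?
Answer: 22598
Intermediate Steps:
T(t, a) = -36 (T(t, a) = -9*4 = -36)
J(f, u) = u*(-3 + f*u) (J(f, u) = (-3 + f*u)*u = u*(-3 + f*u))
v(Q, z) = 3 + 4*z (v(Q, z) = 9 + 2*(-3 + z*2) = 9 + 2*(-3 + 2*z) = 9 + (-6 + 4*z) = 3 + 4*z)
b(l, s) = 47 - s (b(l, s) = (3 + 4*11) - s = (3 + 44) - s = 47 - s)
22661 - b(96, T(-8, -8) - 5*(-2)*2) = 22661 - (47 - (-36 - 5*(-2)*2)) = 22661 - (47 - (-36 - (-10)*2)) = 22661 - (47 - (-36 - 1*(-20))) = 22661 - (47 - (-36 + 20)) = 22661 - (47 - 1*(-16)) = 22661 - (47 + 16) = 22661 - 1*63 = 22661 - 63 = 22598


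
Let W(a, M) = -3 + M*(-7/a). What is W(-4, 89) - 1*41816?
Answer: -166653/4 ≈ -41663.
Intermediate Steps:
W(a, M) = -3 - 7*M/a
W(-4, 89) - 1*41816 = (-3 - 7*89/(-4)) - 1*41816 = (-3 - 7*89*(-¼)) - 41816 = (-3 + 623/4) - 41816 = 611/4 - 41816 = -166653/4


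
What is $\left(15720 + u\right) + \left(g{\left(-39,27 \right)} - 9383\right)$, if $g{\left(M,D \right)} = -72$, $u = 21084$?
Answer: $27349$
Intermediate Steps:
$\left(15720 + u\right) + \left(g{\left(-39,27 \right)} - 9383\right) = \left(15720 + 21084\right) - 9455 = 36804 - 9455 = 27349$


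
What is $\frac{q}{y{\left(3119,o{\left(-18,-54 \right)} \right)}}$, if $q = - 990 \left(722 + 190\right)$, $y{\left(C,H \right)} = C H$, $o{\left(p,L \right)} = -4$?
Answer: $\frac{225720}{3119} \approx 72.369$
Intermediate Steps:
$q = -902880$ ($q = \left(-990\right) 912 = -902880$)
$\frac{q}{y{\left(3119,o{\left(-18,-54 \right)} \right)}} = - \frac{902880}{3119 \left(-4\right)} = - \frac{902880}{-12476} = \left(-902880\right) \left(- \frac{1}{12476}\right) = \frac{225720}{3119}$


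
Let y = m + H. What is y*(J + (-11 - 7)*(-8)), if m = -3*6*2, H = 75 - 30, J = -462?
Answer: -2862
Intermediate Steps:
H = 45
m = -36 (m = -18*2 = -36)
y = 9 (y = -36 + 45 = 9)
y*(J + (-11 - 7)*(-8)) = 9*(-462 + (-11 - 7)*(-8)) = 9*(-462 - 18*(-8)) = 9*(-462 + 144) = 9*(-318) = -2862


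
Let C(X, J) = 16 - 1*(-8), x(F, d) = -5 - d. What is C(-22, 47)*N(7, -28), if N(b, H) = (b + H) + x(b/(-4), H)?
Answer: 48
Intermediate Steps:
N(b, H) = -5 + b (N(b, H) = (b + H) + (-5 - H) = (H + b) + (-5 - H) = -5 + b)
C(X, J) = 24 (C(X, J) = 16 + 8 = 24)
C(-22, 47)*N(7, -28) = 24*(-5 + 7) = 24*2 = 48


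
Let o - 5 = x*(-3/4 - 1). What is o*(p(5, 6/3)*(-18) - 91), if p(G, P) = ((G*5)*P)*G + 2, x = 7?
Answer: 134183/4 ≈ 33546.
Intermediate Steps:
o = -29/4 (o = 5 + 7*(-3/4 - 1) = 5 + 7*(-3*¼ - 1) = 5 + 7*(-¾ - 1) = 5 + 7*(-7/4) = 5 - 49/4 = -29/4 ≈ -7.2500)
p(G, P) = 2 + 5*P*G² (p(G, P) = ((5*G)*P)*G + 2 = (5*G*P)*G + 2 = 5*P*G² + 2 = 2 + 5*P*G²)
o*(p(5, 6/3)*(-18) - 91) = -29*((2 + 5*(6/3)*5²)*(-18) - 91)/4 = -29*((2 + 5*(6*(⅓))*25)*(-18) - 91)/4 = -29*((2 + 5*2*25)*(-18) - 91)/4 = -29*((2 + 250)*(-18) - 91)/4 = -29*(252*(-18) - 91)/4 = -29*(-4536 - 91)/4 = -29/4*(-4627) = 134183/4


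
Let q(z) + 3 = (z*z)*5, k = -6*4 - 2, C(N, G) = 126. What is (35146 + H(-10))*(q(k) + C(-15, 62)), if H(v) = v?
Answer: 123081408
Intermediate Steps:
k = -26 (k = -24 - 2 = -26)
q(z) = -3 + 5*z² (q(z) = -3 + (z*z)*5 = -3 + z²*5 = -3 + 5*z²)
(35146 + H(-10))*(q(k) + C(-15, 62)) = (35146 - 10)*((-3 + 5*(-26)²) + 126) = 35136*((-3 + 5*676) + 126) = 35136*((-3 + 3380) + 126) = 35136*(3377 + 126) = 35136*3503 = 123081408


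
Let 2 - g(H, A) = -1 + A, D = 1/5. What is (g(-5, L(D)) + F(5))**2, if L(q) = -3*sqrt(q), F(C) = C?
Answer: 329/5 + 48*sqrt(5)/5 ≈ 87.266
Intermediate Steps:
D = 1/5 (D = 1*(1/5) = 1/5 ≈ 0.20000)
g(H, A) = 3 - A (g(H, A) = 2 - (-1 + A) = 2 + (1 - A) = 3 - A)
(g(-5, L(D)) + F(5))**2 = ((3 - (-3)*sqrt(1/5)) + 5)**2 = ((3 - (-3)*sqrt(5)/5) + 5)**2 = ((3 + 3*sqrt(5)/5) + 5)**2 = (8 + 3*sqrt(5)/5)**2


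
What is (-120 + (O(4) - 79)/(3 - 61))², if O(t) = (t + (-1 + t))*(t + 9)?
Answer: 12152196/841 ≈ 14450.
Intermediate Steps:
O(t) = (-1 + 2*t)*(9 + t)
(-120 + (O(4) - 79)/(3 - 61))² = (-120 + ((-9 + 2*4² + 17*4) - 79)/(3 - 61))² = (-120 + ((-9 + 2*16 + 68) - 79)/(-58))² = (-120 + ((-9 + 32 + 68) - 79)*(-1/58))² = (-120 + (91 - 79)*(-1/58))² = (-120 + 12*(-1/58))² = (-120 - 6/29)² = (-3486/29)² = 12152196/841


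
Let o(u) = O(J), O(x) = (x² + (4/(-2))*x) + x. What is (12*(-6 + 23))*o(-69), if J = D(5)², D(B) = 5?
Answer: 122400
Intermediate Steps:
J = 25 (J = 5² = 25)
O(x) = x² - x (O(x) = (x² + (4*(-½))*x) + x = (x² - 2*x) + x = x² - x)
o(u) = 600 (o(u) = 25*(-1 + 25) = 25*24 = 600)
(12*(-6 + 23))*o(-69) = (12*(-6 + 23))*600 = (12*17)*600 = 204*600 = 122400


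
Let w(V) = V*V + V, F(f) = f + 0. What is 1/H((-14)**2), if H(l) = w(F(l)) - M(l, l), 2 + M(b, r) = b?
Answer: 1/38418 ≈ 2.6029e-5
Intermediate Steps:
M(b, r) = -2 + b
F(f) = f
w(V) = V + V**2 (w(V) = V**2 + V = V + V**2)
H(l) = 2 - l + l*(1 + l) (H(l) = l*(1 + l) - (-2 + l) = l*(1 + l) + (2 - l) = 2 - l + l*(1 + l))
1/H((-14)**2) = 1/(2 + ((-14)**2)**2) = 1/(2 + 196**2) = 1/(2 + 38416) = 1/38418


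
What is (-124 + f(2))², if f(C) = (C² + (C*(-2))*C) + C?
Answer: 15876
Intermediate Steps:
f(C) = C - C² (f(C) = (C² + (-2*C)*C) + C = (C² - 2*C²) + C = -C² + C = C - C²)
(-124 + f(2))² = (-124 + 2*(1 - 1*2))² = (-124 + 2*(1 - 2))² = (-124 + 2*(-1))² = (-124 - 2)² = (-126)² = 15876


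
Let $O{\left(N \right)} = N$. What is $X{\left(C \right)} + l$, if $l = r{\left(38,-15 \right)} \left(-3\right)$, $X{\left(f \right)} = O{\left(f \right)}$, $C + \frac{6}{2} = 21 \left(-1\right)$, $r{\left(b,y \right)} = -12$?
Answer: $12$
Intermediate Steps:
$C = -24$ ($C = -3 + 21 \left(-1\right) = -3 - 21 = -24$)
$X{\left(f \right)} = f$
$l = 36$ ($l = \left(-12\right) \left(-3\right) = 36$)
$X{\left(C \right)} + l = -24 + 36 = 12$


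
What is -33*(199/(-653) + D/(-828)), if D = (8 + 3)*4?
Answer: 532136/45057 ≈ 11.810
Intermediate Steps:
D = 44 (D = 11*4 = 44)
-33*(199/(-653) + D/(-828)) = -33*(199/(-653) + 44/(-828)) = -33*(199*(-1/653) + 44*(-1/828)) = -33*(-199/653 - 11/207) = -33*(-48376/135171) = 532136/45057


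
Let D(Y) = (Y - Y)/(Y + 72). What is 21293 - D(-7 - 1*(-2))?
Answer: 21293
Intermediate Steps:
D(Y) = 0 (D(Y) = 0/(72 + Y) = 0)
21293 - D(-7 - 1*(-2)) = 21293 - 1*0 = 21293 + 0 = 21293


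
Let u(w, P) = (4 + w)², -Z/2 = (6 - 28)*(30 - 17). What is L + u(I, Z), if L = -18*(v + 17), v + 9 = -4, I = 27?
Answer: 889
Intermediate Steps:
v = -13 (v = -9 - 4 = -13)
Z = 572 (Z = -2*(6 - 28)*(30 - 17) = -(-44)*13 = -2*(-286) = 572)
L = -72 (L = -18*(-13 + 17) = -18*4 = -72)
L + u(I, Z) = -72 + (4 + 27)² = -72 + 31² = -72 + 961 = 889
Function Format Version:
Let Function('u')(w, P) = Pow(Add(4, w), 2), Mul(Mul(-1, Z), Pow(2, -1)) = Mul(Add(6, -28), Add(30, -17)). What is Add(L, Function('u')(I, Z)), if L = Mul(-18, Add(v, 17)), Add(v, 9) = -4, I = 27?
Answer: 889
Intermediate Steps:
v = -13 (v = Add(-9, -4) = -13)
Z = 572 (Z = Mul(-2, Mul(Add(6, -28), Add(30, -17))) = Mul(-2, Mul(-22, 13)) = Mul(-2, -286) = 572)
L = -72 (L = Mul(-18, Add(-13, 17)) = Mul(-18, 4) = -72)
Add(L, Function('u')(I, Z)) = Add(-72, Pow(Add(4, 27), 2)) = Add(-72, Pow(31, 2)) = Add(-72, 961) = 889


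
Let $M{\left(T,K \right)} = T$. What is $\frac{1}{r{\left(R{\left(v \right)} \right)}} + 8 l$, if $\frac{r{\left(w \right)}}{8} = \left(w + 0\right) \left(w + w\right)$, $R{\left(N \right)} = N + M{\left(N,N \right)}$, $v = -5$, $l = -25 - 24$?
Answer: $- \frac{627199}{1600} \approx -392.0$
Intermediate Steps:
$l = -49$
$R{\left(N \right)} = 2 N$ ($R{\left(N \right)} = N + N = 2 N$)
$r{\left(w \right)} = 16 w^{2}$ ($r{\left(w \right)} = 8 \left(w + 0\right) \left(w + w\right) = 8 w 2 w = 8 \cdot 2 w^{2} = 16 w^{2}$)
$\frac{1}{r{\left(R{\left(v \right)} \right)}} + 8 l = \frac{1}{16 \left(2 \left(-5\right)\right)^{2}} + 8 \left(-49\right) = \frac{1}{16 \left(-10\right)^{2}} - 392 = \frac{1}{16 \cdot 100} - 392 = \frac{1}{1600} - 392 = - \frac{627199}{1600}$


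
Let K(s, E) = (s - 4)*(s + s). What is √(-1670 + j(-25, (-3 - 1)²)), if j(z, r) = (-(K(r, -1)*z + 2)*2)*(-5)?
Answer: 15*I*√434 ≈ 312.49*I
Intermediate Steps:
K(s, E) = 2*s*(-4 + s) (K(s, E) = (-4 + s)*(2*s) = 2*s*(-4 + s))
j(z, r) = 20 + 20*r*z*(-4 + r) (j(z, r) = (-((2*r*(-4 + r))*z + 2)*2)*(-5) = (-(2*r*z*(-4 + r) + 2)*2)*(-5) = (-(2 + 2*r*z*(-4 + r))*2)*(-5) = ((-2 - 2*r*z*(-4 + r))*2)*(-5) = (-4 - 4*r*z*(-4 + r))*(-5) = 20 + 20*r*z*(-4 + r))
√(-1670 + j(-25, (-3 - 1)²)) = √(-1670 + (20 + 20*(-3 - 1)²*(-25)*(-4 + (-3 - 1)²))) = √(-1670 + (20 + 20*(-4)²*(-25)*(-4 + (-4)²))) = √(-1670 + (20 + 20*16*(-25)*(-4 + 16))) = √(-1670 + (20 + 20*16*(-25)*12)) = √(-1670 + (20 - 96000)) = √(-1670 - 95980) = √(-97650) = 15*I*√434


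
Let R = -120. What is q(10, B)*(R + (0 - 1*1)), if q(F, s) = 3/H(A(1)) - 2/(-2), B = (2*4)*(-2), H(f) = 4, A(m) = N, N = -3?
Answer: -847/4 ≈ -211.75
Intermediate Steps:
A(m) = -3
B = -16 (B = 8*(-2) = -16)
q(F, s) = 7/4 (q(F, s) = 3/4 - 2/(-2) = 3*(¼) - 2*(-½) = ¾ + 1 = 7/4)
q(10, B)*(R + (0 - 1*1)) = 7*(-120 + (0 - 1*1))/4 = 7*(-120 + (0 - 1))/4 = 7*(-120 - 1)/4 = (7/4)*(-121) = -847/4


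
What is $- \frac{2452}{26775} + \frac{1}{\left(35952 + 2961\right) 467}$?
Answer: $- \frac{17830583}{194703975} \approx -0.091578$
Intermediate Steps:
$- \frac{2452}{26775} + \frac{1}{\left(35952 + 2961\right) 467} = \left(-2452\right) \frac{1}{26775} + \frac{1}{38913} \cdot \frac{1}{467} = - \frac{2452}{26775} + \frac{1}{38913} \cdot \frac{1}{467} = - \frac{2452}{26775} + \frac{1}{18172371} = - \frac{17830583}{194703975}$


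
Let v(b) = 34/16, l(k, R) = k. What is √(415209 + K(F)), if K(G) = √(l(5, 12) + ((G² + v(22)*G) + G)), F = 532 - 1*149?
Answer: √(1660836 + √2366254)/2 ≈ 644.67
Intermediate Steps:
F = 383 (F = 532 - 149 = 383)
v(b) = 17/8 (v(b) = 34*(1/16) = 17/8)
K(G) = √(5 + G² + 25*G/8) (K(G) = √(5 + ((G² + 17*G/8) + G)) = √(5 + (G² + 25*G/8)) = √(5 + G² + 25*G/8))
√(415209 + K(F)) = √(415209 + √(80 + 16*383² + 50*383)/4) = √(415209 + √(80 + 16*146689 + 19150)/4) = √(415209 + √(80 + 2347024 + 19150)/4) = √(415209 + √2366254/4)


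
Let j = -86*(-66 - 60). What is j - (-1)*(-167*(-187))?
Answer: 42065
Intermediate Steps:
j = 10836 (j = -86*(-126) = 10836)
j - (-1)*(-167*(-187)) = 10836 - (-1)*(-167*(-187)) = 10836 - (-1)*31229 = 10836 - 1*(-31229) = 10836 + 31229 = 42065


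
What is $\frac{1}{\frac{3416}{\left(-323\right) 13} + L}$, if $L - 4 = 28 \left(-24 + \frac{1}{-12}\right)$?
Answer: $- \frac{12597}{8454437} \approx -0.00149$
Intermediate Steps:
$L = - \frac{2011}{3}$ ($L = 4 + 28 \left(-24 + \frac{1}{-12}\right) = 4 + 28 \left(-24 - \frac{1}{12}\right) = 4 + 28 \left(- \frac{289}{12}\right) = 4 - \frac{2023}{3} = - \frac{2011}{3} \approx -670.33$)
$\frac{1}{\frac{3416}{\left(-323\right) 13} + L} = \frac{1}{\frac{3416}{\left(-323\right) 13} - \frac{2011}{3}} = \frac{1}{\frac{3416}{-4199} - \frac{2011}{3}} = \frac{1}{3416 \left(- \frac{1}{4199}\right) - \frac{2011}{3}} = \frac{1}{- \frac{3416}{4199} - \frac{2011}{3}} = \frac{1}{- \frac{8454437}{12597}} = - \frac{12597}{8454437}$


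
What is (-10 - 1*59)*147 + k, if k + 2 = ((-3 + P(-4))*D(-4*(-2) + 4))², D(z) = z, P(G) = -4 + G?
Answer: 7279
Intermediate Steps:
k = 17422 (k = -2 + ((-3 + (-4 - 4))*(-4*(-2) + 4))² = -2 + ((-3 - 8)*(8 + 4))² = -2 + (-11*12)² = -2 + (-132)² = -2 + 17424 = 17422)
(-10 - 1*59)*147 + k = (-10 - 1*59)*147 + 17422 = (-10 - 59)*147 + 17422 = -69*147 + 17422 = -10143 + 17422 = 7279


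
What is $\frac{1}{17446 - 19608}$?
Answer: $- \frac{1}{2162} \approx -0.00046253$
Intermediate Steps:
$\frac{1}{17446 - 19608} = \frac{1}{-2162} = - \frac{1}{2162}$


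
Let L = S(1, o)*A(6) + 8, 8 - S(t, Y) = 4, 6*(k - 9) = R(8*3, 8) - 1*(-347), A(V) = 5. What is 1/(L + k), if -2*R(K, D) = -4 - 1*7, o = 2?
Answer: 4/383 ≈ 0.010444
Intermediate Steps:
R(K, D) = 11/2 (R(K, D) = -(-4 - 1*7)/2 = -(-4 - 7)/2 = -1/2*(-11) = 11/2)
k = 271/4 (k = 9 + (11/2 - 1*(-347))/6 = 9 + (11/2 + 347)/6 = 9 + (1/6)*(705/2) = 9 + 235/4 = 271/4 ≈ 67.750)
S(t, Y) = 4 (S(t, Y) = 8 - 1*4 = 8 - 4 = 4)
L = 28 (L = 4*5 + 8 = 20 + 8 = 28)
1/(L + k) = 1/(28 + 271/4) = 1/(383/4) = 4/383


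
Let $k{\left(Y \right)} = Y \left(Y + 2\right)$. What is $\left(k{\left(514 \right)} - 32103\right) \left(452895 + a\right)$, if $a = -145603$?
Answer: $71636218332$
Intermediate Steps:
$k{\left(Y \right)} = Y \left(2 + Y\right)$
$\left(k{\left(514 \right)} - 32103\right) \left(452895 + a\right) = \left(514 \left(2 + 514\right) - 32103\right) \left(452895 - 145603\right) = \left(514 \cdot 516 - 32103\right) 307292 = \left(265224 - 32103\right) 307292 = 233121 \cdot 307292 = 71636218332$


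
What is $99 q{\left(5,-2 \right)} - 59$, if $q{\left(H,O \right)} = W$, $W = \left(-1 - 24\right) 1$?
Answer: $-2534$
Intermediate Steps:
$W = -25$ ($W = \left(-1 - 24\right) 1 = \left(-25\right) 1 = -25$)
$q{\left(H,O \right)} = -25$
$99 q{\left(5,-2 \right)} - 59 = 99 \left(-25\right) - 59 = -2475 - 59 = -2534$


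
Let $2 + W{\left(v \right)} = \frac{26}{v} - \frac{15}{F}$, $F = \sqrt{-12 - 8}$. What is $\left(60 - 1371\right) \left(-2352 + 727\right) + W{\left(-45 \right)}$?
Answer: $\frac{95866759}{45} + \frac{3 i \sqrt{5}}{2} \approx 2.1304 \cdot 10^{6} + 3.3541 i$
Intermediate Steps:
$F = 2 i \sqrt{5}$ ($F = \sqrt{-20} = 2 i \sqrt{5} \approx 4.4721 i$)
$W{\left(v \right)} = -2 + \frac{26}{v} + \frac{3 i \sqrt{5}}{2}$ ($W{\left(v \right)} = -2 - \left(- \frac{26}{v} + 15 \left(- \frac{i \sqrt{5}}{10}\right)\right) = -2 - \left(- \frac{26}{v} + 15 \left(- \frac{1}{10}\right) i \sqrt{5}\right) = -2 + \left(\frac{26}{v} + \frac{3 i \sqrt{5}}{2}\right) = -2 + \frac{26}{v} + \frac{3 i \sqrt{5}}{2}$)
$\left(60 - 1371\right) \left(-2352 + 727\right) + W{\left(-45 \right)} = \left(60 - 1371\right) \left(-2352 + 727\right) + \left(-2 + \frac{26}{-45} + \frac{3 i \sqrt{5}}{2}\right) = \left(-1311\right) \left(-1625\right) + \left(-2 + 26 \left(- \frac{1}{45}\right) + \frac{3 i \sqrt{5}}{2}\right) = 2130375 - \left(\frac{116}{45} - \frac{3 i \sqrt{5}}{2}\right) = \frac{95866759}{45} + \frac{3 i \sqrt{5}}{2}$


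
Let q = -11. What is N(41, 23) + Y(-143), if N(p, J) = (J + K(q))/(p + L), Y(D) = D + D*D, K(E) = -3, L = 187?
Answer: 1157447/57 ≈ 20306.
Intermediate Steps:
Y(D) = D + D**2
N(p, J) = (-3 + J)/(187 + p) (N(p, J) = (J - 3)/(p + 187) = (-3 + J)/(187 + p))
N(41, 23) + Y(-143) = (-3 + 23)/(187 + 41) - 143*(1 - 143) = 20/228 - 143*(-142) = (1/228)*20 + 20306 = 5/57 + 20306 = 1157447/57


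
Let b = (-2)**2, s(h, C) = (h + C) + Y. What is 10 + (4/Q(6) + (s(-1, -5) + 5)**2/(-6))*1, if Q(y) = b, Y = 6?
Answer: 41/6 ≈ 6.8333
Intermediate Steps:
s(h, C) = 6 + C + h (s(h, C) = (h + C) + 6 = (C + h) + 6 = 6 + C + h)
b = 4
Q(y) = 4
10 + (4/Q(6) + (s(-1, -5) + 5)**2/(-6))*1 = 10 + (4/4 + ((6 - 5 - 1) + 5)**2/(-6))*1 = 10 + (4*(1/4) + (0 + 5)**2*(-1/6))*1 = 10 + (1 + 5**2*(-1/6))*1 = 10 + (1 + 25*(-1/6))*1 = 10 + (1 - 25/6)*1 = 10 - 19/6*1 = 10 - 19/6 = 41/6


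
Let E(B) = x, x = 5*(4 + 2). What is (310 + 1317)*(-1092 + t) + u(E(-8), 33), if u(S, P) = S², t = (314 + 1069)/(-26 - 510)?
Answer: -954070365/536 ≈ -1.7800e+6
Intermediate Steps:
t = -1383/536 (t = 1383/(-536) = 1383*(-1/536) = -1383/536 ≈ -2.5802)
x = 30 (x = 5*6 = 30)
E(B) = 30
(310 + 1317)*(-1092 + t) + u(E(-8), 33) = (310 + 1317)*(-1092 - 1383/536) + 30² = 1627*(-586695/536) + 900 = -954552765/536 + 900 = -954070365/536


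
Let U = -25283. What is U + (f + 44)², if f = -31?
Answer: -25114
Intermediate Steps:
U + (f + 44)² = -25283 + (-31 + 44)² = -25283 + 13² = -25283 + 169 = -25114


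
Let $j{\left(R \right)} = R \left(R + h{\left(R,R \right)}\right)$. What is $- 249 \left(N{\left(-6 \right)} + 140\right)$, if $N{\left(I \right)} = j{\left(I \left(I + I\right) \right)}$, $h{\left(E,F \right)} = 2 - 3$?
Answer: $-1307748$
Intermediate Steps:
$h{\left(E,F \right)} = -1$
$j{\left(R \right)} = R \left(-1 + R\right)$ ($j{\left(R \right)} = R \left(R - 1\right) = R \left(-1 + R\right)$)
$N{\left(I \right)} = 2 I^{2} \left(-1 + 2 I^{2}\right)$ ($N{\left(I \right)} = I \left(I + I\right) \left(-1 + I \left(I + I\right)\right) = I 2 I \left(-1 + I 2 I\right) = 2 I^{2} \left(-1 + 2 I^{2}\right)$)
$- 249 \left(N{\left(-6 \right)} + 140\right) = - 249 \left(\left(-6\right)^{2} \left(-2 + 4 \left(-6\right)^{2}\right) + 140\right) = - 249 \left(36 \left(-2 + 4 \cdot 36\right) + 140\right) = - 249 \left(36 \left(-2 + 144\right) + 140\right) = - 249 \left(36 \cdot 142 + 140\right) = - 249 \left(5112 + 140\right) = \left(-249\right) 5252 = -1307748$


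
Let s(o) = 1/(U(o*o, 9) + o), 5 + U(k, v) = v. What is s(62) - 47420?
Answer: -3129719/66 ≈ -47420.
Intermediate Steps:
U(k, v) = -5 + v
s(o) = 1/(4 + o) (s(o) = 1/((-5 + 9) + o) = 1/(4 + o))
s(62) - 47420 = 1/(4 + 62) - 47420 = 1/66 - 47420 = -3129719/66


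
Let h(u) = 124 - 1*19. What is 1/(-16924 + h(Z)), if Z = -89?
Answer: -1/16819 ≈ -5.9457e-5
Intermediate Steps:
h(u) = 105 (h(u) = 124 - 19 = 105)
1/(-16924 + h(Z)) = 1/(-16924 + 105) = 1/(-16819) = -1/16819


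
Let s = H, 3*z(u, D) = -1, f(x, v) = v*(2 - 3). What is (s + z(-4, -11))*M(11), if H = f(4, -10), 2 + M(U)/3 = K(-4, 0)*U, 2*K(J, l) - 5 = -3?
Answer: 261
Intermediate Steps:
f(x, v) = -v (f(x, v) = v*(-1) = -v)
K(J, l) = 1 (K(J, l) = 5/2 + (½)*(-3) = 5/2 - 3/2 = 1)
z(u, D) = -⅓ (z(u, D) = (⅓)*(-1) = -⅓)
M(U) = -6 + 3*U (M(U) = -6 + 3*(1*U) = -6 + 3*U)
H = 10 (H = -1*(-10) = 10)
s = 10
(s + z(-4, -11))*M(11) = (10 - ⅓)*(-6 + 3*11) = 29*(-6 + 33)/3 = (29/3)*27 = 261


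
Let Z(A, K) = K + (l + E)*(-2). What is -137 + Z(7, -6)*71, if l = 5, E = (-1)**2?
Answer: -1415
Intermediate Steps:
E = 1
Z(A, K) = -12 + K (Z(A, K) = K + (5 + 1)*(-2) = K + 6*(-2) = K - 12 = -12 + K)
-137 + Z(7, -6)*71 = -137 + (-12 - 6)*71 = -137 - 18*71 = -137 - 1278 = -1415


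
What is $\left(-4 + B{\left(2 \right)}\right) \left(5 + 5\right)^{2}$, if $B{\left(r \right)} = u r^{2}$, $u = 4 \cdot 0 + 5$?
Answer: $1600$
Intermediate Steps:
$u = 5$ ($u = 0 + 5 = 5$)
$B{\left(r \right)} = 5 r^{2}$
$\left(-4 + B{\left(2 \right)}\right) \left(5 + 5\right)^{2} = \left(-4 + 5 \cdot 2^{2}\right) \left(5 + 5\right)^{2} = \left(-4 + 5 \cdot 4\right) 10^{2} = \left(-4 + 20\right) 100 = 16 \cdot 100 = 1600$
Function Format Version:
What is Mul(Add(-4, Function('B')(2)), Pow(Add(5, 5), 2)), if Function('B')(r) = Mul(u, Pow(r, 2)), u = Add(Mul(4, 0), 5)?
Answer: 1600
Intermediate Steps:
u = 5 (u = Add(0, 5) = 5)
Function('B')(r) = Mul(5, Pow(r, 2))
Mul(Add(-4, Function('B')(2)), Pow(Add(5, 5), 2)) = Mul(Add(-4, Mul(5, Pow(2, 2))), Pow(Add(5, 5), 2)) = Mul(Add(-4, Mul(5, 4)), Pow(10, 2)) = Mul(Add(-4, 20), 100) = Mul(16, 100) = 1600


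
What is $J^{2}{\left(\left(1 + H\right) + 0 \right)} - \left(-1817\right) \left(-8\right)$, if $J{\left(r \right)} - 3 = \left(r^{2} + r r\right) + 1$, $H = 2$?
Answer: $-14052$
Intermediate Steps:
$J{\left(r \right)} = 4 + 2 r^{2}$ ($J{\left(r \right)} = 3 + \left(\left(r^{2} + r r\right) + 1\right) = 3 + \left(\left(r^{2} + r^{2}\right) + 1\right) = 3 + \left(2 r^{2} + 1\right) = 3 + \left(1 + 2 r^{2}\right) = 4 + 2 r^{2}$)
$J^{2}{\left(\left(1 + H\right) + 0 \right)} - \left(-1817\right) \left(-8\right) = \left(4 + 2 \left(\left(1 + 2\right) + 0\right)^{2}\right)^{2} - \left(-1817\right) \left(-8\right) = \left(4 + 2 \left(3 + 0\right)^{2}\right)^{2} - 14536 = \left(4 + 2 \cdot 3^{2}\right)^{2} - 14536 = \left(4 + 2 \cdot 9\right)^{2} - 14536 = \left(4 + 18\right)^{2} - 14536 = 22^{2} - 14536 = 484 - 14536 = -14052$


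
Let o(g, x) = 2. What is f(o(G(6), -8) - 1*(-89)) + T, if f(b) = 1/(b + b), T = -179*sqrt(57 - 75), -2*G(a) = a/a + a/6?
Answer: 1/182 - 537*I*sqrt(2) ≈ 0.0054945 - 759.43*I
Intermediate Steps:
G(a) = -1/2 - a/12 (G(a) = -(a/a + a/6)/2 = -(1 + a*(1/6))/2 = -(1 + a/6)/2 = -1/2 - a/12)
T = -537*I*sqrt(2) ≈ -759.43*I
f(b) = 1/(2*b)
f(o(G(6), -8) - 1*(-89)) + T = 1/(2*(2 - 1*(-89))) - 537*I*sqrt(2) = 1/(2*(2 + 89)) - 537*I*sqrt(2) = (1/2)/91 - 537*I*sqrt(2) = (1/2)*(1/91) - 537*I*sqrt(2) = 1/182 - 537*I*sqrt(2)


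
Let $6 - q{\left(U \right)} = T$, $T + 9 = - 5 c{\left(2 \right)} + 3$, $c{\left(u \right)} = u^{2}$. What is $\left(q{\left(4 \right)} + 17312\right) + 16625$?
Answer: $33969$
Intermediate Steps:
$T = -26$ ($T = -9 + \left(- 5 \cdot 2^{2} + 3\right) = -9 + \left(\left(-5\right) 4 + 3\right) = -9 + \left(-20 + 3\right) = -9 - 17 = -26$)
$q{\left(U \right)} = 32$ ($q{\left(U \right)} = 6 - -26 = 6 + 26 = 32$)
$\left(q{\left(4 \right)} + 17312\right) + 16625 = \left(32 + 17312\right) + 16625 = 17344 + 16625 = 33969$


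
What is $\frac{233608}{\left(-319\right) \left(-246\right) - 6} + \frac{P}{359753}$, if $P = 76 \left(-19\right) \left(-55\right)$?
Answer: $\frac{22568276846}{7057274601} \approx 3.1979$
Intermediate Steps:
$P = 79420$ ($P = \left(-1444\right) \left(-55\right) = 79420$)
$\frac{233608}{\left(-319\right) \left(-246\right) - 6} + \frac{P}{359753} = \frac{233608}{\left(-319\right) \left(-246\right) - 6} + \frac{79420}{359753} = \frac{233608}{78474 - 6} + 79420 \cdot \frac{1}{359753} = \frac{233608}{78468} + \frac{79420}{359753} = 233608 \cdot \frac{1}{78468} + \frac{79420}{359753} = \frac{58402}{19617} + \frac{79420}{359753} = \frac{22568276846}{7057274601}$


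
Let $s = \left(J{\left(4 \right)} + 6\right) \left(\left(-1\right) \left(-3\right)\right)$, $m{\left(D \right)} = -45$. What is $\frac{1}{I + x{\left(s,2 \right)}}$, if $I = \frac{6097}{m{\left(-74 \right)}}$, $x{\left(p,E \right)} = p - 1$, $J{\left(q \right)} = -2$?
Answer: $- \frac{45}{5602} \approx -0.0080328$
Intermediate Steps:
$s = 12$ ($s = \left(-2 + 6\right) \left(\left(-1\right) \left(-3\right)\right) = 4 \cdot 3 = 12$)
$x{\left(p,E \right)} = -1 + p$
$I = - \frac{6097}{45}$ ($I = \frac{6097}{-45} = 6097 \left(- \frac{1}{45}\right) = - \frac{6097}{45} \approx -135.49$)
$\frac{1}{I + x{\left(s,2 \right)}} = \frac{1}{- \frac{6097}{45} + \left(-1 + 12\right)} = \frac{1}{- \frac{6097}{45} + 11} = \frac{1}{- \frac{5602}{45}} = - \frac{45}{5602}$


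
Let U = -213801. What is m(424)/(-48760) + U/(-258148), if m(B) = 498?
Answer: 643523691/786706030 ≈ 0.81800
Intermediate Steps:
m(424)/(-48760) + U/(-258148) = 498/(-48760) - 213801/(-258148) = 498*(-1/48760) - 213801*(-1/258148) = -249/24380 + 213801/258148 = 643523691/786706030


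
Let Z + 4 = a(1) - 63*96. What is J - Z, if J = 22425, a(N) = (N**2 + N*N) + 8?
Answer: 28467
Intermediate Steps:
a(N) = 8 + 2*N**2 (a(N) = (N**2 + N**2) + 8 = 2*N**2 + 8 = 8 + 2*N**2)
Z = -6042 (Z = -4 + ((8 + 2*1**2) - 63*96) = -4 + ((8 + 2*1) - 6048) = -4 + ((8 + 2) - 6048) = -4 + (10 - 6048) = -4 - 6038 = -6042)
J - Z = 22425 - 1*(-6042) = 22425 + 6042 = 28467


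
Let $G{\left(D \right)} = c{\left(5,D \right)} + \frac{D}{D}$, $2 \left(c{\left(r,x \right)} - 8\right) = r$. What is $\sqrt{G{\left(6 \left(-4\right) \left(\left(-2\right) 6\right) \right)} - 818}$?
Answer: $\frac{i \sqrt{3226}}{2} \approx 28.399 i$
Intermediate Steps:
$c{\left(r,x \right)} = 8 + \frac{r}{2}$
$G{\left(D \right)} = \frac{23}{2}$ ($G{\left(D \right)} = \left(8 + \frac{1}{2} \cdot 5\right) + \frac{D}{D} = \left(8 + \frac{5}{2}\right) + 1 = \frac{21}{2} + 1 = \frac{23}{2}$)
$\sqrt{G{\left(6 \left(-4\right) \left(\left(-2\right) 6\right) \right)} - 818} = \sqrt{\frac{23}{2} - 818} = \sqrt{- \frac{1613}{2}} = \frac{i \sqrt{3226}}{2}$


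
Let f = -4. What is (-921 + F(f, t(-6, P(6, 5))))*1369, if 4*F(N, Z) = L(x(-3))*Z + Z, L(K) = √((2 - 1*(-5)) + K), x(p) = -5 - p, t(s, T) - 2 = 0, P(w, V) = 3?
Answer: -2520329/2 + 1369*√5/2 ≈ -1.2586e+6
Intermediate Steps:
t(s, T) = 2 (t(s, T) = 2 + 0 = 2)
L(K) = √(7 + K) (L(K) = √((2 + 5) + K) = √(7 + K))
F(N, Z) = Z/4 + Z*√5/4 (F(N, Z) = (√(7 + (-5 - 1*(-3)))*Z + Z)/4 = (√(7 + (-5 + 3))*Z + Z)/4 = (√(7 - 2)*Z + Z)/4 = (√5*Z + Z)/4 = (Z*√5 + Z)/4 = (Z + Z*√5)/4 = Z/4 + Z*√5/4)
(-921 + F(f, t(-6, P(6, 5))))*1369 = (-921 + (¼)*2*(1 + √5))*1369 = (-921 + (½ + √5/2))*1369 = (-1841/2 + √5/2)*1369 = -2520329/2 + 1369*√5/2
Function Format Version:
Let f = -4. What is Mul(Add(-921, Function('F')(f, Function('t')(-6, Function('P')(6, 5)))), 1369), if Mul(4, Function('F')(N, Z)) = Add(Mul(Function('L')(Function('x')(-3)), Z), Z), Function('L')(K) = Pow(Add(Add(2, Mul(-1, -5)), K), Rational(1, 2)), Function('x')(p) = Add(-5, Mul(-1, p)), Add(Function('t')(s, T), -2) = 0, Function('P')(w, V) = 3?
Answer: Add(Rational(-2520329, 2), Mul(Rational(1369, 2), Pow(5, Rational(1, 2)))) ≈ -1.2586e+6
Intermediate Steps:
Function('t')(s, T) = 2 (Function('t')(s, T) = Add(2, 0) = 2)
Function('L')(K) = Pow(Add(7, K), Rational(1, 2)) (Function('L')(K) = Pow(Add(Add(2, 5), K), Rational(1, 2)) = Pow(Add(7, K), Rational(1, 2)))
Function('F')(N, Z) = Add(Mul(Rational(1, 4), Z), Mul(Rational(1, 4), Z, Pow(5, Rational(1, 2)))) (Function('F')(N, Z) = Mul(Rational(1, 4), Add(Mul(Pow(Add(7, Add(-5, Mul(-1, -3))), Rational(1, 2)), Z), Z)) = Mul(Rational(1, 4), Add(Mul(Pow(Add(7, Add(-5, 3)), Rational(1, 2)), Z), Z)) = Mul(Rational(1, 4), Add(Mul(Pow(Add(7, -2), Rational(1, 2)), Z), Z)) = Mul(Rational(1, 4), Add(Mul(Pow(5, Rational(1, 2)), Z), Z)) = Mul(Rational(1, 4), Add(Mul(Z, Pow(5, Rational(1, 2))), Z)) = Mul(Rational(1, 4), Add(Z, Mul(Z, Pow(5, Rational(1, 2))))) = Add(Mul(Rational(1, 4), Z), Mul(Rational(1, 4), Z, Pow(5, Rational(1, 2)))))
Mul(Add(-921, Function('F')(f, Function('t')(-6, Function('P')(6, 5)))), 1369) = Mul(Add(-921, Mul(Rational(1, 4), 2, Add(1, Pow(5, Rational(1, 2))))), 1369) = Mul(Add(-921, Add(Rational(1, 2), Mul(Rational(1, 2), Pow(5, Rational(1, 2))))), 1369) = Mul(Add(Rational(-1841, 2), Mul(Rational(1, 2), Pow(5, Rational(1, 2)))), 1369) = Add(Rational(-2520329, 2), Mul(Rational(1369, 2), Pow(5, Rational(1, 2))))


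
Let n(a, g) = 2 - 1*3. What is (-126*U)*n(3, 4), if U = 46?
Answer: 5796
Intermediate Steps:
n(a, g) = -1 (n(a, g) = 2 - 3 = -1)
(-126*U)*n(3, 4) = -126*46*(-1) = -5796*(-1) = 5796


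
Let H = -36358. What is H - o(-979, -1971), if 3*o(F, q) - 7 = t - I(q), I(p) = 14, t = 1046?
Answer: -110113/3 ≈ -36704.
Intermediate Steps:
o(F, q) = 1039/3 (o(F, q) = 7/3 + (1046 - 1*14)/3 = 7/3 + (1046 - 14)/3 = 7/3 + (⅓)*1032 = 7/3 + 344 = 1039/3)
H - o(-979, -1971) = -36358 - 1*1039/3 = -36358 - 1039/3 = -110113/3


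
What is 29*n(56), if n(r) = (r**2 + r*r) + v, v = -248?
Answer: 174696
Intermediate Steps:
n(r) = -248 + 2*r**2 (n(r) = (r**2 + r*r) - 248 = (r**2 + r**2) - 248 = 2*r**2 - 248 = -248 + 2*r**2)
29*n(56) = 29*(-248 + 2*56**2) = 29*(-248 + 2*3136) = 29*(-248 + 6272) = 29*6024 = 174696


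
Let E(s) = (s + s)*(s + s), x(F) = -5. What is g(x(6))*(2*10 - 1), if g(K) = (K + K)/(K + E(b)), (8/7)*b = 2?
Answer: -760/29 ≈ -26.207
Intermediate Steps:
b = 7/4 (b = (7/8)*2 = 7/4 ≈ 1.7500)
E(s) = 4*s**2 (E(s) = (2*s)*(2*s) = 4*s**2)
g(K) = 2*K/(49/4 + K) (g(K) = (K + K)/(K + 4*(7/4)**2) = (2*K)/(K + 4*(49/16)) = (2*K)/(K + 49/4) = (2*K)/(49/4 + K) = 2*K/(49/4 + K))
g(x(6))*(2*10 - 1) = (8*(-5)/(49 + 4*(-5)))*(2*10 - 1) = (8*(-5)/(49 - 20))*(20 - 1) = (8*(-5)/29)*19 = (8*(-5)*(1/29))*19 = -40/29*19 = -760/29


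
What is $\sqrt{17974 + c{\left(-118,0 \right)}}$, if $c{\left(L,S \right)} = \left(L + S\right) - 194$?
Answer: $\sqrt{17662} \approx 132.9$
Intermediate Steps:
$c{\left(L,S \right)} = -194 + L + S$
$\sqrt{17974 + c{\left(-118,0 \right)}} = \sqrt{17974 - 312} = \sqrt{17662}$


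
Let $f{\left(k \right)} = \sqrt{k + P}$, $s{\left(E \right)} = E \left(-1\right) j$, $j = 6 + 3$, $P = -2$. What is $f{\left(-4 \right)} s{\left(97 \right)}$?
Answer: $- 873 i \sqrt{6} \approx - 2138.4 i$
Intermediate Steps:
$j = 9$
$s{\left(E \right)} = - 9 E$ ($s{\left(E \right)} = E \left(-1\right) 9 = - E 9 = - 9 E$)
$f{\left(k \right)} = \sqrt{-2 + k}$ ($f{\left(k \right)} = \sqrt{k - 2} = \sqrt{-2 + k}$)
$f{\left(-4 \right)} s{\left(97 \right)} = \sqrt{-2 - 4} \left(\left(-9\right) 97\right) = \sqrt{-6} \left(-873\right) = i \sqrt{6} \left(-873\right) = - 873 i \sqrt{6}$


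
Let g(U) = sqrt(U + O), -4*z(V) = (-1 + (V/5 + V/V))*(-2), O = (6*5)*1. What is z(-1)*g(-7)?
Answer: -sqrt(23)/10 ≈ -0.47958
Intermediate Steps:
O = 30 (O = 30*1 = 30)
z(V) = V/10 (z(V) = -(-1 + (V/5 + V/V))*(-2)/4 = -(-1 + (V*(1/5) + 1))*(-2)/4 = -(-1 + (V/5 + 1))*(-2)/4 = -(-1 + (1 + V/5))*(-2)/4 = -V/5*(-2)/4 = -(-1)*V/10 = V/10)
g(U) = sqrt(30 + U) (g(U) = sqrt(U + 30) = sqrt(30 + U))
z(-1)*g(-7) = ((1/10)*(-1))*sqrt(30 - 7) = -sqrt(23)/10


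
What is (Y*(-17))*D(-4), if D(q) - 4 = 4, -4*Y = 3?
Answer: 102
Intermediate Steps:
Y = -¾ (Y = -¼*3 = -¾ ≈ -0.75000)
D(q) = 8 (D(q) = 4 + 4 = 8)
(Y*(-17))*D(-4) = -¾*(-17)*8 = (51/4)*8 = 102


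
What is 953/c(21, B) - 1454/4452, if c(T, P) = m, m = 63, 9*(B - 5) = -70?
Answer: 98837/6678 ≈ 14.800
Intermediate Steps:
B = -25/9 (B = 5 + (1/9)*(-70) = 5 - 70/9 = -25/9 ≈ -2.7778)
c(T, P) = 63
953/c(21, B) - 1454/4452 = 953/63 - 1454/4452 = 953*(1/63) - 1454*1/4452 = 953/63 - 727/2226 = 98837/6678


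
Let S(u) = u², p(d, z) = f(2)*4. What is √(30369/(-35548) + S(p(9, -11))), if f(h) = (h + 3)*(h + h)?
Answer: √2021586597097/17774 ≈ 79.995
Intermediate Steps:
f(h) = 2*h*(3 + h) (f(h) = (3 + h)*(2*h) = 2*h*(3 + h))
p(d, z) = 80 (p(d, z) = (2*2*(3 + 2))*4 = (2*2*5)*4 = 20*4 = 80)
√(30369/(-35548) + S(p(9, -11))) = √(30369/(-35548) + 80²) = √(30369*(-1/35548) + 6400) = √(-30369/35548 + 6400) = √(227476831/35548) = √2021586597097/17774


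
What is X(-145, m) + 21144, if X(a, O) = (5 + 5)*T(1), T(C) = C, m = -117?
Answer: 21154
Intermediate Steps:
X(a, O) = 10 (X(a, O) = (5 + 5)*1 = 10*1 = 10)
X(-145, m) + 21144 = 10 + 21144 = 21154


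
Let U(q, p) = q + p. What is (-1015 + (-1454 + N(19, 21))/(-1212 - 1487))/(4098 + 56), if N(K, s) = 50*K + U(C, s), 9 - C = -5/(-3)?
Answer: -4108514/16817469 ≈ -0.24430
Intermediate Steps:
C = 22/3 (C = 9 - (-5)/(-3) = 9 - (-5)*(-1)/3 = 9 - 1*5/3 = 9 - 5/3 = 22/3 ≈ 7.3333)
U(q, p) = p + q
N(K, s) = 22/3 + s + 50*K (N(K, s) = 50*K + (s + 22/3) = 50*K + (22/3 + s) = 22/3 + s + 50*K)
(-1015 + (-1454 + N(19, 21))/(-1212 - 1487))/(4098 + 56) = (-1015 + (-1454 + (22/3 + 21 + 50*19))/(-1212 - 1487))/(4098 + 56) = (-1015 + (-1454 + (22/3 + 21 + 950))/(-2699))/4154 = (-1015 + (-1454 + 2935/3)*(-1/2699))*(1/4154) = (-1015 - 1427/3*(-1/2699))*(1/4154) = (-1015 + 1427/8097)*(1/4154) = -8217028/8097*1/4154 = -4108514/16817469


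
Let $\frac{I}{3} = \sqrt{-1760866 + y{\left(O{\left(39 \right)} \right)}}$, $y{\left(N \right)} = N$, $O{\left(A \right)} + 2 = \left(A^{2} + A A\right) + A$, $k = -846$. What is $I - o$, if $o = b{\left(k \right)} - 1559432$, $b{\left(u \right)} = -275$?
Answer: $1559707 + 3 i \sqrt{1757787} \approx 1.5597 \cdot 10^{6} + 3977.4 i$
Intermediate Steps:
$O{\left(A \right)} = -2 + A + 2 A^{2}$ ($O{\left(A \right)} = -2 + \left(\left(A^{2} + A A\right) + A\right) = -2 + \left(\left(A^{2} + A^{2}\right) + A\right) = -2 + \left(2 A^{2} + A\right) = -2 + \left(A + 2 A^{2}\right) = -2 + A + 2 A^{2}$)
$o = -1559707$ ($o = -275 - 1559432 = -1559707$)
$I = 3 i \sqrt{1757787}$ ($I = 3 \sqrt{-1760866 + \left(-2 + 39 + 2 \cdot 39^{2}\right)} = 3 \sqrt{-1760866 + \left(-2 + 39 + 2 \cdot 1521\right)} = 3 \sqrt{-1760866 + \left(-2 + 39 + 3042\right)} = 3 \sqrt{-1760866 + 3079} = 3 \sqrt{-1757787} = 3 i \sqrt{1757787} \approx 3977.4 i$)
$I - o = 3 i \sqrt{1757787} - -1559707 = 3 i \sqrt{1757787} + 1559707 = 1559707 + 3 i \sqrt{1757787}$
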